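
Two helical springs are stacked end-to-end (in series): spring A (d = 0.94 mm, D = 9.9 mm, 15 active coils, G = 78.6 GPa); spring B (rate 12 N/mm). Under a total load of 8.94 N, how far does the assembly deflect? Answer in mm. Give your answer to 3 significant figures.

k_A = Gd⁴/(8D³N_a) = (78.6×10³)(0.94⁴)/(8·9.9³·15) = 0.52704 N/mm
Series: 1/k_eq = 1/0.52704 + 1/12 = 1.9807; k_eq = 0.50487 N/mm
δ = F/k_eq = 8.94/0.50487 = 17.708 mm

17.7 mm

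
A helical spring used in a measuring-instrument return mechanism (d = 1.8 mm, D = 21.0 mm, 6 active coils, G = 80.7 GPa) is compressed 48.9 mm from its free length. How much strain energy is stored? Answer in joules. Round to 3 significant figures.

k = Gd⁴/(8D³N_a) = (80.7×10³)(1.8⁴)/(8·21.0³·6) = 1.9057 N/mm
U = ½kδ² = 0.5 × 1.9057 × 48.9² = 2278.5 N·mm = 2.2785 J

2.28 J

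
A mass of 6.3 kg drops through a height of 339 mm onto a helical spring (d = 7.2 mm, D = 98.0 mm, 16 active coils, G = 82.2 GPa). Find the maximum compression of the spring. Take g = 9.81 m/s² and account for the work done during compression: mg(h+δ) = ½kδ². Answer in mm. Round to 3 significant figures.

189 mm

k = Gd⁴/(8D³N_a) = (82.2×10³)(7.2⁴)/(8·98.0³·16) = 1.8336 N/mm
W = mg = 6.3 × 9.81 = 61.803 N
½kδ² − Wδ − Wh = 0 → δ = (W + √(W² + 2kWh))/k
δ = (61.803 + √(3819.6 + 76833.9))/1.8336 = (61.803 + 284)/1.8336 = 188.59 mm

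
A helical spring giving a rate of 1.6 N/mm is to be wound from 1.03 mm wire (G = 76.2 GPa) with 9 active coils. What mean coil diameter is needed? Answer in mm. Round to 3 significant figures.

D = (Gd⁴/(8N_a·k))^(1/3) = (76.2×10³·1.03⁴/(8·9·1.6))^(1/3)
  = (744.477)^(1/3) = 9.0632 mm

9.06 mm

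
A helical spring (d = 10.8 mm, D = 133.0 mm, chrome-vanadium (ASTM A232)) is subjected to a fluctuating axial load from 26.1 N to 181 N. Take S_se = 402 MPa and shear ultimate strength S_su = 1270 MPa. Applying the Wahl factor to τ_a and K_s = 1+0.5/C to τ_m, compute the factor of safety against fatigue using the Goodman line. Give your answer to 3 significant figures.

12.4

C = D/d = 133.0/10.8 = 12.3148; K_W = (4C−1)/(4C−4)+0.615/C = 1.1162; K_s = 1+0.5/C = 1.0406
F_a = (F_max−F_min)/2 = 77.45 N; F_m = (F_max+F_min)/2 = 103.55 N
τ_a = K_W·8F_aD/(πd³) = 1.1162 × 20.823 = 23.243 MPa
τ_m = K_s·8F_mD/(πd³) = 1.0406 × 27.84 = 28.97 MPa
Goodman: 1/n_f = τ_a/S_se + τ_m/S_su = 23.243/402 + 28.97/1270 = 0.05782 + 0.02281 = 0.08063
n_f = 1/0.08063 = 12.4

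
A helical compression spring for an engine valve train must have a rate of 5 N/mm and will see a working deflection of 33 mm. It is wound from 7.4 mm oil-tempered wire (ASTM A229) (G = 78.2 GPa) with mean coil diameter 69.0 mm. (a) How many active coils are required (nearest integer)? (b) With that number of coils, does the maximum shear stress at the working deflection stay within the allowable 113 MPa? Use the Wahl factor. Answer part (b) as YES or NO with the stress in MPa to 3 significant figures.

N_a = Gd⁴/(8D³k) = (78.2×10³)(7.4⁴)/(8·69.0³·5) = 17.85 → N_a = 18
Actual rate k = Gd⁴/(8D³·18) = 4.9571 N/mm
Working load F = kδ = 4.9571·33 = 163.58 N
C = 69.0/7.4 = 9.3243; K_W = (4C−1)/(4C−4)+0.615/C = 1.1561
τ_max = K_W·8FD/(πd³) = 1.1561·70.93 = 81.999 MPa
τ_max ≤ 113 MPa → acceptable

(a) 18 coils; (b) YES, τ_max = 82.0 MPa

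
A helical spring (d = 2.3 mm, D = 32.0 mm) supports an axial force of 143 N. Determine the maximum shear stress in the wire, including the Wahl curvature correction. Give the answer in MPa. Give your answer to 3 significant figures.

1060 MPa

Spring index C = D/d = 32.0/2.3 = 13.9130
K_W = (4C−1)/(4C−4) + 0.615/C = 54.652/51.652 + 0.0442 = 1.1023
τ₀ = 8FD/(πd³) = 8·143·32.0/(π·2.3³) = 36608/38.224 = 957.73 MPa
τ_max = K·τ₀ = 1.1023 × 957.73 = 1055.7 MPa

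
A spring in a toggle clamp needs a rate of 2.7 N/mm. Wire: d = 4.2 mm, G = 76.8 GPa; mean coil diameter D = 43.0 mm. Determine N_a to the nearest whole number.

14

N_a = Gd⁴/(8D³k) = (76.8×10³ × 4.2⁴)/(8 × 43.0³ × 2.7)
    = 2.38978e+07 / 1.71735e+06 = 13.92 → 14 coils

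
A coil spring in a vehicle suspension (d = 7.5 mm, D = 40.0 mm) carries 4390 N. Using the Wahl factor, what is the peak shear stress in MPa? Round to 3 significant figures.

Spring index C = D/d = 40.0/7.5 = 5.3333
K_W = (4C−1)/(4C−4) + 0.615/C = 20.333/17.333 + 0.1153 = 1.2884
τ₀ = 8FD/(πd³) = 8·4390·40.0/(π·7.5³) = 1.4048e+06/1325.4 = 1059.9 MPa
τ_max = K·τ₀ = 1.2884 × 1059.9 = 1365.6 MPa

1370 MPa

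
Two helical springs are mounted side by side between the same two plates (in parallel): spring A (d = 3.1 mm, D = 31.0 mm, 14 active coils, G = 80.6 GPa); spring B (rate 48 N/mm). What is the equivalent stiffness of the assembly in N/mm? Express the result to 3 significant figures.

k_A = Gd⁴/(8D³N_a) = (80.6×10³)(3.1⁴)/(8·31.0³·14) = 2.2309 N/mm
Parallel: k_eq = 2.2309 + 48 = 50.231 N/mm

50.2 N/mm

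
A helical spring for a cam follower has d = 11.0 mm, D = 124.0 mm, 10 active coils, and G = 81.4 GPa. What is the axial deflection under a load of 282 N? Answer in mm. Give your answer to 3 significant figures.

36.1 mm

k = Gd⁴/(8D³N_a) = (81.4×10³)(11.0⁴)/(8·124.0³·10) = 7.8134 N/mm
δ = F/k = 282 / 7.8134 = 36.092 mm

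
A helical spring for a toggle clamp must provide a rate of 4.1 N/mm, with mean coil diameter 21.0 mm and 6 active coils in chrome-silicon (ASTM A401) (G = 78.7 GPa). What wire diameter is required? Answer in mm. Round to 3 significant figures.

2.19 mm

d = (8D³N_a·k / G)^(1/4) = (8·21.0³·6·4.1 / (78.7×10³))^0.25
  = (23.158)^0.25 = 2.1937 mm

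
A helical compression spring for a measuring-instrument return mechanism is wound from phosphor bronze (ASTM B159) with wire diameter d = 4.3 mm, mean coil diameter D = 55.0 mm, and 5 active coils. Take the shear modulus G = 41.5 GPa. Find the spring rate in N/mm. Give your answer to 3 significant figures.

k = Gd⁴/(8D³N_a) = (41.5×10³ × 4.3⁴) / (8 × 55.0³ × 5)
  = 1.4188e+07 / 6.655e+06 = 2.1319 N/mm

2.13 N/mm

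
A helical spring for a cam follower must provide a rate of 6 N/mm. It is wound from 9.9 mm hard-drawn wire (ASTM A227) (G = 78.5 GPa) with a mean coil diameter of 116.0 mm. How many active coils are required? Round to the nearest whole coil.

N_a = Gd⁴/(8D³k) = (78.5×10³ × 9.9⁴)/(8 × 116.0³ × 6)
    = 7.54068e+08 / 7.4923e+07 = 10.06 → 10 coils

10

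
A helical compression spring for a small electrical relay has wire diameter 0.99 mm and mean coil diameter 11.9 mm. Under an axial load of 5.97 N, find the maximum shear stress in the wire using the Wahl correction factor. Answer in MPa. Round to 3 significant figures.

209 MPa

Spring index C = D/d = 11.9/0.99 = 12.0202
K_W = (4C−1)/(4C−4) + 0.615/C = 47.081/44.081 + 0.0512 = 1.1192
τ₀ = 8FD/(πd³) = 8·5.97·11.9/(π·0.99³) = 568.344/3.0483 = 186.45 MPa
τ_max = K·τ₀ = 1.1192 × 186.45 = 208.68 MPa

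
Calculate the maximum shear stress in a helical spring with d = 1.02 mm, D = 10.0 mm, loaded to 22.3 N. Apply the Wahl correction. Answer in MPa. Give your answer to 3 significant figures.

Spring index C = D/d = 10.0/1.02 = 9.8039
K_W = (4C−1)/(4C−4) + 0.615/C = 38.216/35.216 + 0.0627 = 1.1479
τ₀ = 8FD/(πd³) = 8·22.3·10.0/(π·1.02³) = 1784/3.3339 = 535.11 MPa
τ_max = K·τ₀ = 1.1479 × 535.11 = 614.27 MPa

614 MPa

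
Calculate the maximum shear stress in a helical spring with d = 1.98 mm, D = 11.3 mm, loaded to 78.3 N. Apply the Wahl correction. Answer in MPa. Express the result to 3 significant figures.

368 MPa

Spring index C = D/d = 11.3/1.98 = 5.7071
K_W = (4C−1)/(4C−4) + 0.615/C = 21.828/18.828 + 0.1078 = 1.2671
τ₀ = 8FD/(πd³) = 8·78.3·11.3/(π·1.98³) = 7078.32/24.386 = 290.26 MPa
τ_max = K·τ₀ = 1.2671 × 290.26 = 367.79 MPa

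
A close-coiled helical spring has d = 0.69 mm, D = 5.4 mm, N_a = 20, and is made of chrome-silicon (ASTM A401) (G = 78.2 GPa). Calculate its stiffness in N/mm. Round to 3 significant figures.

0.704 N/mm

k = Gd⁴/(8D³N_a) = (78.2×10³ × 0.69⁴) / (8 × 5.4³ × 20)
  = 17725.7 / 25194.2 = 0.70356 N/mm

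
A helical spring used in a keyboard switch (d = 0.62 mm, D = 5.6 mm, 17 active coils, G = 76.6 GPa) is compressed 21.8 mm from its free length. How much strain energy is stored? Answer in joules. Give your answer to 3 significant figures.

0.113 J

k = Gd⁴/(8D³N_a) = (76.6×10³)(0.62⁴)/(8·5.6³·17) = 0.47391 N/mm
U = ½kδ² = 0.5 × 0.47391 × 21.8² = 112.61 N·mm = 0.11261 J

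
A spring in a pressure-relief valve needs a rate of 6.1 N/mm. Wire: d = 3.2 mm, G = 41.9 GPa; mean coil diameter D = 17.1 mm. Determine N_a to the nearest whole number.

18

N_a = Gd⁴/(8D³k) = (41.9×10³ × 3.2⁴)/(8 × 17.1³ × 6.1)
    = 4.39353e+06 / 244010 = 18.01 → 18 coils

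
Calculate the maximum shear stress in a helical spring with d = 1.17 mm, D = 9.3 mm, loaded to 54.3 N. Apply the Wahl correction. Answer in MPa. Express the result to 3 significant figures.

952 MPa

Spring index C = D/d = 9.3/1.17 = 7.9487
K_W = (4C−1)/(4C−4) + 0.615/C = 30.795/27.795 + 0.0774 = 1.1853
τ₀ = 8FD/(πd³) = 8·54.3·9.3/(π·1.17³) = 4039.92/5.0316 = 802.91 MPa
τ_max = K·τ₀ = 1.1853 × 802.91 = 951.69 MPa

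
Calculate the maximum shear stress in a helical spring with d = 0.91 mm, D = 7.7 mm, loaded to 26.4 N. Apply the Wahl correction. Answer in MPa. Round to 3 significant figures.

806 MPa

Spring index C = D/d = 7.7/0.91 = 8.4615
K_W = (4C−1)/(4C−4) + 0.615/C = 32.846/29.846 + 0.0727 = 1.1732
τ₀ = 8FD/(πd³) = 8·26.4·7.7/(π·0.91³) = 1626.24/2.3674 = 686.93 MPa
τ_max = K·τ₀ = 1.1732 × 686.93 = 805.9 MPa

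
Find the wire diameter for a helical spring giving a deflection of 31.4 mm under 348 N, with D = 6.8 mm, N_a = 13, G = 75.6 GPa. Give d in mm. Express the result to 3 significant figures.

Required rate k = F/δ = 348/31.4 = 11.083 N/mm
d = (8D³N_a·k / G)^(1/4) = (8·6.8³·13·11.083 / (75.6×10³))^0.25
  = (4.7939)^0.25 = 1.4797 mm

1.48 mm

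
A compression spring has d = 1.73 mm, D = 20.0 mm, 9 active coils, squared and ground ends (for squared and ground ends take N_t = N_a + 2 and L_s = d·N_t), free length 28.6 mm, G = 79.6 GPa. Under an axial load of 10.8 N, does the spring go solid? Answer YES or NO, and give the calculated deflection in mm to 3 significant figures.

k = Gd⁴/(8D³N_a) = (79.6×10³)(1.73⁴)/(8·20.0³·9) = 1.2379 N/mm
N_t = 11; L_s = 1.73·11 = 19.03 mm; δ_solid = L₀ − L_s = 28.6 − 19.03 = 9.57 mm
δ = F/k = 10.8/1.2379 = 8.7247 mm
δ < δ_solid → spring does not go solid

NO, δ = 8.72 mm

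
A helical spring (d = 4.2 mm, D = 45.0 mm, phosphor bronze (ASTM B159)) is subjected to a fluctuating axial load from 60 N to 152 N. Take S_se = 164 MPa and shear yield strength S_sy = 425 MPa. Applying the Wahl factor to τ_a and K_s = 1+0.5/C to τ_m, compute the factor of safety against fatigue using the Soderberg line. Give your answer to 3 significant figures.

1.12

C = D/d = 45.0/4.2 = 10.7143; K_W = (4C−1)/(4C−4)+0.615/C = 1.1346; K_s = 1+0.5/C = 1.0467
F_a = (F_max−F_min)/2 = 46 N; F_m = (F_max+F_min)/2 = 106 N
τ_a = K_W·8F_aD/(πd³) = 1.1346 × 71.148 = 80.725 MPa
τ_m = K_s·8F_mD/(πd³) = 1.0467 × 163.95 = 171.6 MPa
Soderberg: 1/n_f = τ_a/S_se + τ_m/S_sy = 80.725/164 + 171.6/425 = 0.49223 + 0.40377 = 0.89599
n_f = 1/0.89599 = 1.116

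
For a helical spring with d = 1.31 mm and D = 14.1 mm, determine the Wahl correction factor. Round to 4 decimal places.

1.1340

C = D/d = 14.1/1.31 = 10.7634
K_W = (4C−1)/(4C−4) + 0.615/C = 42.053/39.053 + 0.0571 = 1.1340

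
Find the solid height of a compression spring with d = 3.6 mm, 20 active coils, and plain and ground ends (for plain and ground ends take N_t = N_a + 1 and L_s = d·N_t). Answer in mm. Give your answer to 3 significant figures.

75.6 mm

plain and ground ends: N_t = N_a + 1 = 20 + 1 = 21
L_s = d·N_t = 3.6 × 21 = 75.6 mm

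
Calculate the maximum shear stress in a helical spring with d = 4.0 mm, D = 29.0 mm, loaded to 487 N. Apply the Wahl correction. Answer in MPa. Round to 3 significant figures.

677 MPa

Spring index C = D/d = 29.0/4.0 = 7.2500
K_W = (4C−1)/(4C−4) + 0.615/C = 28.000/25.000 + 0.0848 = 1.2048
τ₀ = 8FD/(πd³) = 8·487·29.0/(π·4.0³) = 112984/201.06 = 561.94 MPa
τ_max = K·τ₀ = 1.2048 × 561.94 = 677.04 MPa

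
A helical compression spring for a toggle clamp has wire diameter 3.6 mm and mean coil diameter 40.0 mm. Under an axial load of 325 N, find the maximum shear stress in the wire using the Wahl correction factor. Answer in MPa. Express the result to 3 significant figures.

801 MPa

Spring index C = D/d = 40.0/3.6 = 11.1111
K_W = (4C−1)/(4C−4) + 0.615/C = 43.444/40.444 + 0.0554 = 1.1295
τ₀ = 8FD/(πd³) = 8·325·40.0/(π·3.6³) = 104000/146.57 = 709.54 MPa
τ_max = K·τ₀ = 1.1295 × 709.54 = 801.44 MPa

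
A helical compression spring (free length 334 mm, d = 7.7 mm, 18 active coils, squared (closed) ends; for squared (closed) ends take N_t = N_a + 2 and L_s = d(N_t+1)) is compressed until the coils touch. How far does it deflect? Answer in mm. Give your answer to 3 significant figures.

172 mm

N_t = 20; L_s = 7.7·21 = 161.7 mm
δ_solid = L₀ − L_s = 334 − 161.7 = 172.3 mm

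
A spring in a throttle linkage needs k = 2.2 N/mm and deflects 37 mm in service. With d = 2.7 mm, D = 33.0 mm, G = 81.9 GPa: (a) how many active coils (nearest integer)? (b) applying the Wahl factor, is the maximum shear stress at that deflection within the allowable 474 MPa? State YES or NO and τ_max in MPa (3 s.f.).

(a) 7 coils; (b) YES, τ_max = 382 MPa

N_a = Gd⁴/(8D³k) = (81.9×10³)(2.7⁴)/(8·33.0³·2.2) = 6.882 → N_a = 7
Actual rate k = Gd⁴/(8D³·7) = 2.1628 N/mm
Working load F = kδ = 2.1628·37 = 80.022 N
C = 33.0/2.7 = 12.2222; K_W = (4C−1)/(4C−4)+0.615/C = 1.1171
τ_max = K_W·8FD/(πd³) = 1.1171·341.64 = 381.67 MPa
τ_max ≤ 474 MPa → acceptable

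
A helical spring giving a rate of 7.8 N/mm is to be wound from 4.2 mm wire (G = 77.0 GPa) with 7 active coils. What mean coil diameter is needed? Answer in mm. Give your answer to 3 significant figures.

D = (Gd⁴/(8N_a·k))^(1/3) = (77.0×10³·4.2⁴/(8·7·7.8))^(1/3)
  = (54853.6)^(1/3) = 37.9958 mm

38.0 mm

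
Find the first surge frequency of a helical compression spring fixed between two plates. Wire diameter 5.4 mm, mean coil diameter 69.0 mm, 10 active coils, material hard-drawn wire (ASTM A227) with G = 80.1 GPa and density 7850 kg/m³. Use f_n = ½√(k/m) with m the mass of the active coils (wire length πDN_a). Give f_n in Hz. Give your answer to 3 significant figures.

k = Gd⁴/(8D³N_a) = (80.1×10³)(5.4⁴)/(8·69.0³·10) = 2.5916 N/mm = 2591.6 N/m
Wire length L = πDN_a = π·69.0·10 = 2167.7 mm
m = ρ·(πd²/4)·L = 7850 × 22.902×10⁻⁶ m² × 2.1677 m = 0.38971 kg
f_n = ½√(k/m) = 0.5·√(2591.6/0.38971) = 0.5·√(6650) = 40.774 Hz

40.8 Hz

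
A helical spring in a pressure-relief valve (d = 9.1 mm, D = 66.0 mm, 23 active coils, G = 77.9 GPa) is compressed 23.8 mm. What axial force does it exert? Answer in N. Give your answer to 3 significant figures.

k = Gd⁴/(8D³N_a) = (77.9×10³)(9.1⁴)/(8·66.0³·23) = 10.098 N/mm
F = k·δ = 10.098 × 23.8 = 240.34 N

240 N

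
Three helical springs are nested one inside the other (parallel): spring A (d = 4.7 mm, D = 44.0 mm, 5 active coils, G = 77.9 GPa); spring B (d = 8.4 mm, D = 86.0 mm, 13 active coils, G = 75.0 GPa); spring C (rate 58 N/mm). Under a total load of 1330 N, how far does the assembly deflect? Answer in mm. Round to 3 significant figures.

17.8 mm

k_A = Gd⁴/(8D³N_a) = (77.9×10³)(4.7⁴)/(8·44.0³·5) = 11.156 N/mm
k_B = Gd⁴/(8D³N_a) = (75.0×10³)(8.4⁴)/(8·86.0³·13) = 5.6448 N/mm
Parallel: k_eq = 11.156 + 5.6448 + 58 = 74.801 N/mm
δ = F/k_eq = 1330/74.801 = 17.781 mm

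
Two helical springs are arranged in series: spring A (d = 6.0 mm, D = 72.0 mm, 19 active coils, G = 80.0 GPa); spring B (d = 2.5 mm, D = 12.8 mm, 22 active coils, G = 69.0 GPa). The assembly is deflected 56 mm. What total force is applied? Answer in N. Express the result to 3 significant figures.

k_A = Gd⁴/(8D³N_a) = (80.0×10³)(6.0⁴)/(8·72.0³·19) = 1.8275 N/mm
k_B = Gd⁴/(8D³N_a) = (69.0×10³)(2.5⁴)/(8·12.8³·22) = 7.3024 N/mm
Series: 1/k_eq = 1/1.8275 + 1/7.3024 = 0.68414; k_eq = 1.4617 N/mm
F = k_eq·δ = 1.4617·56 = 81.854 N

81.9 N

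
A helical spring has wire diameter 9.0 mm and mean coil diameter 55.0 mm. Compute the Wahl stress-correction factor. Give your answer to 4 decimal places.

C = D/d = 55.0/9.0 = 6.1111
K_W = (4C−1)/(4C−4) + 0.615/C = 23.444/20.444 + 0.1006 = 1.2474

1.2474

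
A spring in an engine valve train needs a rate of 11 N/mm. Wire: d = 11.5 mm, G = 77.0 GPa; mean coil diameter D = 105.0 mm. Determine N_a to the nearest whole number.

13

N_a = Gd⁴/(8D³k) = (77.0×10³ × 11.5⁴)/(8 × 105.0³ × 11)
    = 1.34673e+09 / 1.01871e+08 = 13.22 → 13 coils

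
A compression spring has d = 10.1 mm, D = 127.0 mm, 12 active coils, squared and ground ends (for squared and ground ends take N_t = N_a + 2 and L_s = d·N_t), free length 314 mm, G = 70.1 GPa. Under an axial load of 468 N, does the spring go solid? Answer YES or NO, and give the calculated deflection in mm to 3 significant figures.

k = Gd⁴/(8D³N_a) = (70.1×10³)(10.1⁴)/(8·127.0³·12) = 3.7095 N/mm
N_t = 14; L_s = 10.1·14 = 141.4 mm; δ_solid = L₀ − L_s = 314 − 141.4 = 172.6 mm
δ = F/k = 468/3.7095 = 126.16 mm
δ < δ_solid → spring does not go solid

NO, δ = 126 mm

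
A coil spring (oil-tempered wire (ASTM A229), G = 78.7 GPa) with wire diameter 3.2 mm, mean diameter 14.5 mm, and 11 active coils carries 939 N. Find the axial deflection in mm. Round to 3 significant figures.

k = Gd⁴/(8D³N_a) = (78.7×10³)(3.2⁴)/(8·14.5³·11) = 30.76 N/mm
δ = F/k = 939 / 30.76 = 30.527 mm

30.5 mm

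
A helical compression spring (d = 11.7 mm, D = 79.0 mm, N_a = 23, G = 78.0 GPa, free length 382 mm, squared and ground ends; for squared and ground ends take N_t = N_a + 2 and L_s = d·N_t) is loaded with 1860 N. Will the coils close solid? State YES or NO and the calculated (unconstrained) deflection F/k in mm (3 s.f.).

YES, δ = 115 mm

k = Gd⁴/(8D³N_a) = (78.0×10³)(11.7⁴)/(8·79.0³·23) = 16.112 N/mm
N_t = 25; L_s = 11.7·25 = 292.5 mm; δ_solid = L₀ − L_s = 382 − 292.5 = 89.5 mm
δ = F/k = 1860/16.112 = 115.44 mm
δ ≥ δ_solid → spring goes solid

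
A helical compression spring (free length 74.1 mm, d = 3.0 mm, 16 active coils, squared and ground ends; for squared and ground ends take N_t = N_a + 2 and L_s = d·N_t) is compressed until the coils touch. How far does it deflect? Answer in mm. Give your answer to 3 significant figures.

N_t = 18; L_s = 3.0·18 = 54 mm
δ_solid = L₀ − L_s = 74.1 − 54 = 20.1 mm

20.1 mm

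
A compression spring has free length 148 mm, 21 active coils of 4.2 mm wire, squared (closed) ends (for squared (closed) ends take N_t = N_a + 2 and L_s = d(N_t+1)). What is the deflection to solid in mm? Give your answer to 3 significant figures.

N_t = 23; L_s = 4.2·24 = 100.8 mm
δ_solid = L₀ − L_s = 148 − 100.8 = 47.2 mm

47.2 mm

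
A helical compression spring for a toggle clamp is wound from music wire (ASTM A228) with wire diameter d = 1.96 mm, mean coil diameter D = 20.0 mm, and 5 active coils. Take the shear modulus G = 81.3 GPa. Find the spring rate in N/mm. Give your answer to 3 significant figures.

k = Gd⁴/(8D³N_a) = (81.3×10³ × 1.96⁴) / (8 × 20.0³ × 5)
  = 1.19982e+06 / 320000 = 3.7494 N/mm

3.75 N/mm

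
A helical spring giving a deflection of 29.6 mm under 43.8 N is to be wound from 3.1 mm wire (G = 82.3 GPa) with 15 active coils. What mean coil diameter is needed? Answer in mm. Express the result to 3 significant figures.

Required rate k = F/δ = 43.8/29.6 = 1.4797 N/mm
D = (Gd⁴/(8N_a·k))^(1/3) = (82.3×10³·3.1⁴/(8·15·1.4797))^(1/3)
  = (42803.9)^(1/3) = 34.9806 mm

35.0 mm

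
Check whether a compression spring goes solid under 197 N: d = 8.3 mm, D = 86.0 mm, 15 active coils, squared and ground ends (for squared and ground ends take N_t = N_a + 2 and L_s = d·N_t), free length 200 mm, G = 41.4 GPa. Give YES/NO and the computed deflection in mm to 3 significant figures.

YES, δ = 76.5 mm

k = Gd⁴/(8D³N_a) = (41.4×10³)(8.3⁴)/(8·86.0³·15) = 2.5742 N/mm
N_t = 17; L_s = 8.3·17 = 141.1 mm; δ_solid = L₀ − L_s = 200 − 141.1 = 58.9 mm
δ = F/k = 197/2.5742 = 76.53 mm
δ ≥ δ_solid → spring goes solid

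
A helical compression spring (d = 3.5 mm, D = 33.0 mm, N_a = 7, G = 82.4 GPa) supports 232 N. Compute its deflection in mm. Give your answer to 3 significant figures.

k = Gd⁴/(8D³N_a) = (82.4×10³)(3.5⁴)/(8·33.0³·7) = 6.1443 N/mm
δ = F/k = 232 / 6.1443 = 37.759 mm

37.8 mm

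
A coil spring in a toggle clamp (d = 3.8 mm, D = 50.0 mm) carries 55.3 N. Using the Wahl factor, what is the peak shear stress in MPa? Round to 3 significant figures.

142 MPa

Spring index C = D/d = 50.0/3.8 = 13.1579
K_W = (4C−1)/(4C−4) + 0.615/C = 51.632/48.632 + 0.0467 = 1.1084
τ₀ = 8FD/(πd³) = 8·55.3·50.0/(π·3.8³) = 22120/172.39 = 128.32 MPa
τ_max = K·τ₀ = 1.1084 × 128.32 = 142.23 MPa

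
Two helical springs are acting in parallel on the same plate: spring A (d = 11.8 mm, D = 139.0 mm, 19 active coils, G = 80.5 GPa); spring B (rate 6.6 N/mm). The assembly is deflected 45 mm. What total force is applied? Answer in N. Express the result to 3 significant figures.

469 N

k_A = Gd⁴/(8D³N_a) = (80.5×10³)(11.8⁴)/(8·139.0³·19) = 3.8233 N/mm
Parallel: k_eq = 3.8233 + 6.6 = 10.423 N/mm
F = k_eq·δ = 10.423·45 = 469.05 N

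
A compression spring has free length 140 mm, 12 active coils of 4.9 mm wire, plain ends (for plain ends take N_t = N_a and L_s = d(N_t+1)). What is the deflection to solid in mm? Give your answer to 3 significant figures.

N_t = 12; L_s = 4.9·13 = 63.7 mm
δ_solid = L₀ − L_s = 140 − 63.7 = 76.3 mm

76.3 mm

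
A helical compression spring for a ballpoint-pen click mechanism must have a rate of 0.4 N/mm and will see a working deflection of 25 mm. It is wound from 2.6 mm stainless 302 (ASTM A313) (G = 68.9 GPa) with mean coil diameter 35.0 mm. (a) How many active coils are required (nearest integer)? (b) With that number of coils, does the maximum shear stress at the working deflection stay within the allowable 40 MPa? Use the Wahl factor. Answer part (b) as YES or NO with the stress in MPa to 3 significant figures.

N_a = Gd⁴/(8D³k) = (68.9×10³)(2.6⁴)/(8·35.0³·0.4) = 22.95 → N_a = 23
Actual rate k = Gd⁴/(8D³·23) = 0.39911 N/mm
Working load F = kδ = 0.39911·25 = 9.9777 N
C = 35.0/2.6 = 13.4615; K_W = (4C−1)/(4C−4)+0.615/C = 1.1059
τ_max = K_W·8FD/(πd³) = 1.1059·50.596 = 55.953 MPa
τ_max > 40 MPa → exceeds allowable

(a) 23 coils; (b) NO, τ_max = 56.0 MPa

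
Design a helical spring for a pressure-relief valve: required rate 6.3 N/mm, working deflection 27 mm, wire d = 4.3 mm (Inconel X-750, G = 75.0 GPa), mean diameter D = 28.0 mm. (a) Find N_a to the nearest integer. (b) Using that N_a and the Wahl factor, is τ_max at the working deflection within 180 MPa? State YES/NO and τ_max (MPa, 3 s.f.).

N_a = Gd⁴/(8D³k) = (75.0×10³)(4.3⁴)/(8·28.0³·6.3) = 23.18 → N_a = 23
Actual rate k = Gd⁴/(8D³·23) = 6.3481 N/mm
Working load F = kδ = 6.3481·27 = 171.4 N
C = 28.0/4.3 = 6.5116; K_W = (4C−1)/(4C−4)+0.615/C = 1.2305
τ_max = K_W·8FD/(πd³) = 1.2305·153.71 = 189.14 MPa
τ_max > 180 MPa → exceeds allowable

(a) 23 coils; (b) NO, τ_max = 189 MPa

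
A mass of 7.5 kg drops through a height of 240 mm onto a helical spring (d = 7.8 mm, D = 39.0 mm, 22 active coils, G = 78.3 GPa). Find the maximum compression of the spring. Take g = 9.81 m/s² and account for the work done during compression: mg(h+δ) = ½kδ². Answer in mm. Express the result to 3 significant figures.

k = Gd⁴/(8D³N_a) = (78.3×10³)(7.8⁴)/(8·39.0³·22) = 27.761 N/mm
W = mg = 7.5 × 9.81 = 73.575 N
½kδ² − Wδ − Wh = 0 → δ = (W + √(W² + 2kWh))/k
δ = (73.575 + √(5413.3 + 980404))/27.761 = (73.575 + 992.88)/27.761 = 38.416 mm

38.4 mm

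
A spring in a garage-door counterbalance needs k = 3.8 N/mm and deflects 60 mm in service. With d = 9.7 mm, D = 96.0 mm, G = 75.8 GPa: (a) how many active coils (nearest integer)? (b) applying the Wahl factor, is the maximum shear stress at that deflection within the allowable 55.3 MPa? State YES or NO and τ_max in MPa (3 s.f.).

N_a = Gd⁴/(8D³k) = (75.8×10³)(9.7⁴)/(8·96.0³·3.8) = 24.95 → N_a = 25
Actual rate k = Gd⁴/(8D³·25) = 3.7924 N/mm
Working load F = kδ = 3.7924·60 = 227.54 N
C = 96.0/9.7 = 9.8969; K_W = (4C−1)/(4C−4)+0.615/C = 1.1464
τ_max = K_W·8FD/(πd³) = 1.1464·60.948 = 69.873 MPa
τ_max > 55.3 MPa → exceeds allowable

(a) 25 coils; (b) NO, τ_max = 69.9 MPa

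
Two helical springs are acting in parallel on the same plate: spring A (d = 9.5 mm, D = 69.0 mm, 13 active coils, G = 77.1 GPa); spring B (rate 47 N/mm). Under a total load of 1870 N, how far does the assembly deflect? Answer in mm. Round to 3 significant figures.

k_A = Gd⁴/(8D³N_a) = (77.1×10³)(9.5⁴)/(8·69.0³·13) = 18.381 N/mm
Parallel: k_eq = 18.381 + 47 = 65.381 N/mm
δ = F/k_eq = 1870/65.381 = 28.602 mm

28.6 mm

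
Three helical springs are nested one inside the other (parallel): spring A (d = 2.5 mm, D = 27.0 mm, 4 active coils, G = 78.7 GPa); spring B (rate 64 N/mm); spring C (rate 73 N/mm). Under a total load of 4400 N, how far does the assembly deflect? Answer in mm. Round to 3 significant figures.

k_A = Gd⁴/(8D³N_a) = (78.7×10³)(2.5⁴)/(8·27.0³·4) = 4.8808 N/mm
Parallel: k_eq = 4.8808 + 64 + 73 = 141.88 N/mm
δ = F/k_eq = 4400/141.88 = 31.012 mm

31.0 mm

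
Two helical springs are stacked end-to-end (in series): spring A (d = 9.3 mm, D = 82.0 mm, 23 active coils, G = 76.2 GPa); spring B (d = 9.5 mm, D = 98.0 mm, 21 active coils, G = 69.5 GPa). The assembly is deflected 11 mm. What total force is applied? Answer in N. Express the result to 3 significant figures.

24.1 N

k_A = Gd⁴/(8D³N_a) = (76.2×10³)(9.3⁴)/(8·82.0³·23) = 5.6186 N/mm
k_B = Gd⁴/(8D³N_a) = (69.5×10³)(9.5⁴)/(8·98.0³·21) = 3.5801 N/mm
Series: 1/k_eq = 1/5.6186 + 1/3.5801 = 0.4573; k_eq = 2.1867 N/mm
F = k_eq·δ = 2.1867·11 = 24.054 N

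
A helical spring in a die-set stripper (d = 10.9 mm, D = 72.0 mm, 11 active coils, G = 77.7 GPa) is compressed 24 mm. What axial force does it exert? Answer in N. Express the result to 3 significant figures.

801 N

k = Gd⁴/(8D³N_a) = (77.7×10³)(10.9⁴)/(8·72.0³·11) = 33.392 N/mm
F = k·δ = 33.392 × 24 = 801.42 N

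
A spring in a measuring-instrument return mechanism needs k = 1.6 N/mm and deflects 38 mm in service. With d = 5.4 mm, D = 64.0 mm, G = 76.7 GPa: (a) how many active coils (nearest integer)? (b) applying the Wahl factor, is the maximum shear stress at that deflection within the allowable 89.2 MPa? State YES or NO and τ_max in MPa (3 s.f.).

N_a = Gd⁴/(8D³k) = (76.7×10³)(5.4⁴)/(8·64.0³·1.6) = 19.44 → N_a = 19
Actual rate k = Gd⁴/(8D³·19) = 1.6368 N/mm
Working load F = kδ = 1.6368·38 = 62.197 N
C = 64.0/5.4 = 11.8519; K_W = (4C−1)/(4C−4)+0.615/C = 1.1210
τ_max = K_W·8FD/(πd³) = 1.1210·64.374 = 72.163 MPa
τ_max ≤ 89.2 MPa → acceptable

(a) 19 coils; (b) YES, τ_max = 72.2 MPa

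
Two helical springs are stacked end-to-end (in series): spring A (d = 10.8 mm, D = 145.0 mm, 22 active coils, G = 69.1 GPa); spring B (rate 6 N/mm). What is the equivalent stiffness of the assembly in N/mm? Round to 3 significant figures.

k_A = Gd⁴/(8D³N_a) = (69.1×10³)(10.8⁴)/(8·145.0³·22) = 1.7521 N/mm
Series: 1/k_eq = 1/1.7521 + 1/6 = 0.73741; k_eq = 1.3561 N/mm

1.36 N/mm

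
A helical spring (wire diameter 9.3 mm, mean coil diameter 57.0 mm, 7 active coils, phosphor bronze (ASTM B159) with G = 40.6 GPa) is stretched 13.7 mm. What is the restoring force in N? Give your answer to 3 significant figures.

401 N

k = Gd⁴/(8D³N_a) = (40.6×10³)(9.3⁴)/(8·57.0³·7) = 29.285 N/mm
F = k·δ = 29.285 × 13.7 = 401.2 N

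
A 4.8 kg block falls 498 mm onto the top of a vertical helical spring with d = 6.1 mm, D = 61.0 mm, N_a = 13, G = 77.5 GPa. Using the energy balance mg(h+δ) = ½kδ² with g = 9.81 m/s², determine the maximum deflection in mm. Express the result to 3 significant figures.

k = Gd⁴/(8D³N_a) = (77.5×10³)(6.1⁴)/(8·61.0³·13) = 4.5457 N/mm
W = mg = 4.8 × 9.81 = 47.088 N
½kδ² − Wδ − Wh = 0 → δ = (W + √(W² + 2kWh))/k
δ = (47.088 + √(2217.3 + 213190))/4.5457 = (47.088 + 464.12)/4.5457 = 112.46 mm

112 mm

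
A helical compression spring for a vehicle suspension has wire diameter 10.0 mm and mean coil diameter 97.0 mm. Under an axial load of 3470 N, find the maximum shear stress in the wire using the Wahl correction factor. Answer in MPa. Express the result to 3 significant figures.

985 MPa

Spring index C = D/d = 97.0/10.0 = 9.7000
K_W = (4C−1)/(4C−4) + 0.615/C = 37.800/34.800 + 0.0634 = 1.1496
τ₀ = 8FD/(πd³) = 8·3470·97.0/(π·10.0³) = 2.69272e+06/3141.6 = 857.12 MPa
τ_max = K·τ₀ = 1.1496 × 857.12 = 985.35 MPa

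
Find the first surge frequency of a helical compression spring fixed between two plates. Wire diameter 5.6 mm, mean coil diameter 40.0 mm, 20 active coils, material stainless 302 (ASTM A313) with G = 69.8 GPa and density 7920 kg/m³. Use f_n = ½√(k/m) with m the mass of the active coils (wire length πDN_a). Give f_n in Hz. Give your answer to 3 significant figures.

k = Gd⁴/(8D³N_a) = (69.8×10³)(5.6⁴)/(8·40.0³·20) = 6.7036 N/mm = 6703.6 N/m
Wire length L = πDN_a = π·40.0·20 = 2513.3 mm
m = ρ·(πd²/4)·L = 7920 × 24.63×10⁻⁶ m² × 2.5133 m = 0.49027 kg
f_n = ½√(k/m) = 0.5·√(6703.6/0.49027) = 0.5·√(13673) = 58.467 Hz

58.5 Hz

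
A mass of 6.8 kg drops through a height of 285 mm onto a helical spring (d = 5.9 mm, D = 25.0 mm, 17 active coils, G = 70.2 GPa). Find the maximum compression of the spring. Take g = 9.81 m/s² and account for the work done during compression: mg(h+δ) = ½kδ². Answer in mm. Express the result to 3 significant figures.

32.5 mm

k = Gd⁴/(8D³N_a) = (70.2×10³)(5.9⁴)/(8·25.0³·17) = 40.03 N/mm
W = mg = 6.8 × 9.81 = 66.708 N
½kδ² − Wδ − Wh = 0 → δ = (W + √(W² + 2kWh))/k
δ = (66.708 + √(4450 + 1.52209e+06))/40.03 = (66.708 + 1235.5)/40.03 = 32.532 mm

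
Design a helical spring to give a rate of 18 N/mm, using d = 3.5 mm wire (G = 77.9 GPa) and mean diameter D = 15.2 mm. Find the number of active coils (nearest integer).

N_a = Gd⁴/(8D³k) = (77.9×10³ × 3.5⁴)/(8 × 15.2³ × 18)
    = 1.16899e+07 / 505700 = 23.12 → 23 coils

23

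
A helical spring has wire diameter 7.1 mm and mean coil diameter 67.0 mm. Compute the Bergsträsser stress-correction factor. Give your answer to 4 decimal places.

1.1439

C = D/d = 67.0/7.1 = 9.4366
K_B = (4C+2)/(4C−3) = 39.746/34.746 = 1.1439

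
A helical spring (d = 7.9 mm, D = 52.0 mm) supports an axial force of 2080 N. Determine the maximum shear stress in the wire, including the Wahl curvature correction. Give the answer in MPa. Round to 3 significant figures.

686 MPa

Spring index C = D/d = 52.0/7.9 = 6.5823
K_W = (4C−1)/(4C−4) + 0.615/C = 25.329/22.329 + 0.0934 = 1.2278
τ₀ = 8FD/(πd³) = 8·2080·52.0/(π·7.9³) = 865280/1548.9 = 558.63 MPa
τ_max = K·τ₀ = 1.2278 × 558.63 = 685.88 MPa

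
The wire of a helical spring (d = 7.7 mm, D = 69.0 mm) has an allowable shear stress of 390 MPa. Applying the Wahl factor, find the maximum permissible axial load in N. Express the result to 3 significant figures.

C = D/d = 69.0/7.7 = 8.9610
K_W = (4C−1)/(4C−4) + 0.615/C = 34.844/31.844 + 0.0686 = 1.1628
τ_max = K·8FD/(πd³) → F_max = τ_allow·πd³/(8DK)
F_max = 390·π·7.7³/(8·69.0·1.1628) = 5.5935e+05/641.89 = 871.42 N

871 N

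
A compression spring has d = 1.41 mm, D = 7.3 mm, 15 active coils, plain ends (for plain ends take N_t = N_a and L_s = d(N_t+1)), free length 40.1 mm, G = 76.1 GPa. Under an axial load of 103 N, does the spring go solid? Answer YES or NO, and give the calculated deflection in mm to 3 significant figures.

NO, δ = 16.0 mm

k = Gd⁴/(8D³N_a) = (76.1×10³)(1.41⁴)/(8·7.3³·15) = 6.4433 N/mm
N_t = 15; L_s = 1.41·16 = 22.56 mm; δ_solid = L₀ − L_s = 40.1 − 22.56 = 17.54 mm
δ = F/k = 103/6.4433 = 15.985 mm
δ < δ_solid → spring does not go solid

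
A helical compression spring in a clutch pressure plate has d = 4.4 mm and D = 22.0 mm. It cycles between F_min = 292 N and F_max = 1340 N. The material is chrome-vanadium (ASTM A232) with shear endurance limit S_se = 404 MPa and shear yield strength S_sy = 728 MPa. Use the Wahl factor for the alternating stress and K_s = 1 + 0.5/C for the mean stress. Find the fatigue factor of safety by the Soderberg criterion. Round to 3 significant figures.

C = D/d = 22.0/4.4 = 5.0000; K_W = (4C−1)/(4C−4)+0.615/C = 1.3105; K_s = 1+0.5/C = 1.1000
F_a = (F_max−F_min)/2 = 524 N; F_m = (F_max+F_min)/2 = 816 N
τ_a = K_W·8F_aD/(πd³) = 1.3105 × 344.62 = 451.62 MPa
τ_m = K_s·8F_mD/(πd³) = 1.1000 × 536.65 = 590.32 MPa
Soderberg: 1/n_f = τ_a/S_se + τ_m/S_sy = 451.62/404 + 590.32/728 = 1.11787 + 0.81088 = 1.9288
n_f = 1/1.9288 = 0.5185

0.518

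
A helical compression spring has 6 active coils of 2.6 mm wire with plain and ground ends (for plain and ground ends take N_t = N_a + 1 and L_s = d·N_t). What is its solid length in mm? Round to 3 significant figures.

18.2 mm

plain and ground ends: N_t = N_a + 1 = 6 + 1 = 7
L_s = d·N_t = 2.6 × 7 = 18.2 mm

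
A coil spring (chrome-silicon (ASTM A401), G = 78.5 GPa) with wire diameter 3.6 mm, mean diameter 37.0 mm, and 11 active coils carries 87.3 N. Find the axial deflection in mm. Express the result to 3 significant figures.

29.5 mm

k = Gd⁴/(8D³N_a) = (78.5×10³)(3.6⁴)/(8·37.0³·11) = 2.958 N/mm
δ = F/k = 87.3 / 2.958 = 29.514 mm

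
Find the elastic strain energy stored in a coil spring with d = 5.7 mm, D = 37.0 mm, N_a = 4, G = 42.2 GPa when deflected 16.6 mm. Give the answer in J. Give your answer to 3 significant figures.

k = Gd⁴/(8D³N_a) = (42.2×10³)(5.7⁴)/(8·37.0³·4) = 27.483 N/mm
U = ½kδ² = 0.5 × 27.483 × 16.6² = 3786.5 N·mm = 3.7865 J

3.79 J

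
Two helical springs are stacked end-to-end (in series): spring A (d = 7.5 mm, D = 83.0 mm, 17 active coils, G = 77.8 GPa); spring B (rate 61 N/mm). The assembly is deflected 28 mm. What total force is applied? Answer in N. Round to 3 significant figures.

84.3 N

k_A = Gd⁴/(8D³N_a) = (77.8×10³)(7.5⁴)/(8·83.0³·17) = 3.1656 N/mm
Series: 1/k_eq = 1/3.1656 + 1/61 = 0.33229; k_eq = 3.0094 N/mm
F = k_eq·δ = 3.0094·28 = 84.263 N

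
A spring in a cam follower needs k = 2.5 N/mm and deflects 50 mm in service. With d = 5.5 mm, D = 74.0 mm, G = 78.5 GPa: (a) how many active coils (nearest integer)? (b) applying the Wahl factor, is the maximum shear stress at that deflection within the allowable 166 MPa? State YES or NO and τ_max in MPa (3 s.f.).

(a) 9 coils; (b) YES, τ_max = 154 MPa

N_a = Gd⁴/(8D³k) = (78.5×10³)(5.5⁴)/(8·74.0³·2.5) = 8.863 → N_a = 9
Actual rate k = Gd⁴/(8D³·9) = 2.462 N/mm
Working load F = kδ = 2.462·50 = 123.1 N
C = 74.0/5.5 = 13.4545; K_W = (4C−1)/(4C−4)+0.615/C = 1.1059
τ_max = K_W·8FD/(πd³) = 1.1059·139.43 = 154.2 MPa
τ_max ≤ 166 MPa → acceptable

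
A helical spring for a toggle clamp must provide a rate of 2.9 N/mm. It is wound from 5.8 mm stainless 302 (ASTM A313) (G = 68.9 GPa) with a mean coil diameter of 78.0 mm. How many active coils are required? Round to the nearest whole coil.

N_a = Gd⁴/(8D³k) = (68.9×10³ × 5.8⁴)/(8 × 78.0³ × 2.9)
    = 7.79707e+07 / 1.10096e+07 = 7.082 → 7 coils

7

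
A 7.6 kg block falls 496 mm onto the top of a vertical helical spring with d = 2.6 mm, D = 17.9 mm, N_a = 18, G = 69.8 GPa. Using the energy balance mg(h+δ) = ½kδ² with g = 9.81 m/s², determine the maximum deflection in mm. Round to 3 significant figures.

159 mm

k = Gd⁴/(8D³N_a) = (69.8×10³)(2.6⁴)/(8·17.9³·18) = 3.8621 N/mm
W = mg = 7.6 × 9.81 = 74.556 N
½kδ² − Wδ − Wh = 0 → δ = (W + √(W² + 2kWh))/k
δ = (74.556 + √(5558.6 + 285642))/3.8621 = (74.556 + 539.63)/3.8621 = 159.03 mm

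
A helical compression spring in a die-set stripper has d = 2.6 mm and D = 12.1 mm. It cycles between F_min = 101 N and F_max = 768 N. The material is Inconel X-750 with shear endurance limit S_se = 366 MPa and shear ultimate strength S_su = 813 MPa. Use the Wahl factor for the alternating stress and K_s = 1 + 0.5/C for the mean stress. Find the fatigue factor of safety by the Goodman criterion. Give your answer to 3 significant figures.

0.315

C = D/d = 12.1/2.6 = 4.6538; K_W = (4C−1)/(4C−4)+0.615/C = 1.3374; K_s = 1+0.5/C = 1.1074
F_a = (F_max−F_min)/2 = 333.5 N; F_m = (F_max+F_min)/2 = 434.5 N
τ_a = K_W·8F_aD/(πd³) = 1.3374 × 584.66 = 781.93 MPa
τ_m = K_s·8F_mD/(πd³) = 1.1074 × 761.72 = 843.56 MPa
Goodman: 1/n_f = τ_a/S_se + τ_m/S_su = 781.93/366 + 843.56/813 = 2.13641 + 1.03759 = 3.174
n_f = 1/3.174 = 0.3151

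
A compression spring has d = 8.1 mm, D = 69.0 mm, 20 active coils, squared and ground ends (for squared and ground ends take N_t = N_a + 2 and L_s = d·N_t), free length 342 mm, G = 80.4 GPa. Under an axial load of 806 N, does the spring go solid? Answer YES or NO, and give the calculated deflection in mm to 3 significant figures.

NO, δ = 122 mm

k = Gd⁴/(8D³N_a) = (80.4×10³)(8.1⁴)/(8·69.0³·20) = 6.5846 N/mm
N_t = 22; L_s = 8.1·22 = 178.2 mm; δ_solid = L₀ − L_s = 342 − 178.2 = 163.8 mm
δ = F/k = 806/6.5846 = 122.41 mm
δ < δ_solid → spring does not go solid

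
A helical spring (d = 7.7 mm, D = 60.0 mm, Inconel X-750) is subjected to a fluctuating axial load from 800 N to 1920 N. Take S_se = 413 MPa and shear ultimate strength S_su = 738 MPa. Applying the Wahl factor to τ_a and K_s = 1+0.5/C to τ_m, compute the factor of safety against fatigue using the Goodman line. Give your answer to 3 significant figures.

C = D/d = 60.0/7.7 = 7.7922; K_W = (4C−1)/(4C−4)+0.615/C = 1.1893; K_s = 1+0.5/C = 1.0642
F_a = (F_max−F_min)/2 = 560 N; F_m = (F_max+F_min)/2 = 1360 N
τ_a = K_W·8F_aD/(πd³) = 1.1893 × 187.42 = 222.9 MPa
τ_m = K_s·8F_mD/(πd³) = 1.0642 × 455.15 = 484.36 MPa
Goodman: 1/n_f = τ_a/S_se + τ_m/S_su = 222.9/413 + 484.36/738 = 0.53972 + 0.65631 = 1.196
n_f = 1/1.196 = 0.8361

0.836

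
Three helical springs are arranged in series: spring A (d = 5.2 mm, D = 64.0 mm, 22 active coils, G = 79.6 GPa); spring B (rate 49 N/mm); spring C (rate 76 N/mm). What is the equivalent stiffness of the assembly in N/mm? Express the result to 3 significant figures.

k_A = Gd⁴/(8D³N_a) = (79.6×10³)(5.2⁴)/(8·64.0³·22) = 1.2615 N/mm
Series: 1/k_eq = 1/1.2615 + 1/49 + 1/76 = 0.8263; k_eq = 1.2102 N/mm

1.21 N/mm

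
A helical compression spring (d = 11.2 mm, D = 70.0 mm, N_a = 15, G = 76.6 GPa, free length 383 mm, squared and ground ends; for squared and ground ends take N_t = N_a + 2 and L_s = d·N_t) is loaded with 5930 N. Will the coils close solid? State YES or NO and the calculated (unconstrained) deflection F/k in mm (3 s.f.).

YES, δ = 203 mm

k = Gd⁴/(8D³N_a) = (76.6×10³)(11.2⁴)/(8·70.0³·15) = 29.284 N/mm
N_t = 17; L_s = 11.2·17 = 190.4 mm; δ_solid = L₀ − L_s = 383 − 190.4 = 192.6 mm
δ = F/k = 5930/29.284 = 202.5 mm
δ ≥ δ_solid → spring goes solid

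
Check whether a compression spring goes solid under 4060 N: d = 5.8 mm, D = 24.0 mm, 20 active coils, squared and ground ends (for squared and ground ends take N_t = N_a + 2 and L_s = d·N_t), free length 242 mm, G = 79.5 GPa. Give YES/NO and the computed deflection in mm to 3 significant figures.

k = Gd⁴/(8D³N_a) = (79.5×10³)(5.8⁴)/(8·24.0³·20) = 40.675 N/mm
N_t = 22; L_s = 5.8·22 = 127.6 mm; δ_solid = L₀ − L_s = 242 − 127.6 = 114.4 mm
δ = F/k = 4060/40.675 = 99.816 mm
δ < δ_solid → spring does not go solid

NO, δ = 99.8 mm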